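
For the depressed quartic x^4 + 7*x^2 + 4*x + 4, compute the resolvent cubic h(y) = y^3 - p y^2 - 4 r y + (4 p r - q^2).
h(y) = y^3 - 7*y^2 - 16*y + 96

Identify coefficients: p = 7, q = 4, r = 4.
Plug into h(y) = y^3 - p y^2 - 4 r y + (4 p r - q^2):
  h(y) = y^3 - (7) y^2 - 4*(4) y + (4*(7)*(4) - (4)^2)
       = y^3 + (-7) y^2 + (-16) y + (96).
Simplifying: h(y) = y^3 - 7*y^2 - 16*y + 96.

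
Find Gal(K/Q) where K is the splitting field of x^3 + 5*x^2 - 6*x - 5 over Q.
Gal(K/Q) = S_3 (symmetric group of order 6)

Compute the discriminant of x^3 + (5)*x^2 + (-6)*x + (-5): Δ = 6289. Since Δ is not a rational square, the Galois group is not contained in A_3; it must be the full S_3 (irreducibility of the cubic rules out anything smaller).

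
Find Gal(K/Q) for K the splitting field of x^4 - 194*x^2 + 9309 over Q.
Gal(K/Q) = V_4 (Klein four-group, Z/2Z × Z/2Z)

f factors as (x^2 - 87)(x^2 - 107), so the splitting field is K = Q(sqrt(87), sqrt(107)). The elements 87, 107, 9309 are all non-squares in Q, so sqrt(87) and sqrt(107) generate independent quadratic extensions. Thus [K:Q] = 4 and Gal(K/Q) is generated by the two order-2 automorphisms sqrt(87) ↦ -sqrt(87) and sqrt(107) ↦ -sqrt(107), giving V_4.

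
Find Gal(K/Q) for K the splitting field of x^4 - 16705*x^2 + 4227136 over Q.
Gal(K/Q) = Z/2Z (cyclic of order 2)

f factors as (x^2 - 16448)(x^2 - 257), so the splitting field is K = Q(sqrt(16448), sqrt(257)). The squarefree part of 16448 is 257 and the squarefree part of 257 is also 257, so sqrt(16448) and sqrt(257) are both rational multiples of sqrt(257). Hence Q(sqrt(16448)) = Q(sqrt(257)) = Q(sqrt(257)), and the splitting field collapses to a single degree-2 extension with Galois group Z/2Z.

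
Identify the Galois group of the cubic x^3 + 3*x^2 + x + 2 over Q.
Gal(K/Q) = S_3 (symmetric group of order 6)

Compute the discriminant of x^3 + (3)*x^2 + (1)*x + (2): Δ = -211. Since Δ is not a rational square, the Galois group is not contained in A_3; it must be the full S_3 (irreducibility of the cubic rules out anything smaller).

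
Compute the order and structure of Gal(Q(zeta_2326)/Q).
|Gal(Q(zeta_2326)/Q)| = phi(2326) = 1162; group ≅ (Z/2326Z)^* ≅ Z/1162Z

The n-th cyclotomic polynomial Φ_2326(x) is the minimal polynomial of zeta_2326 over Q and has degree phi(2326) = 1162. So Q(zeta_2326) is a degree-1162 Galois extension with Galois group (Z/2326Z)^*. By CRT, (Z/2326Z)^* ≅ (Z/2Z)^* × (Z/1163Z)^*. Each prime-power unit group is (Z/2Z)^* ≅ trivial group (order 1); (Z/1163Z)^* ≅ Z/1162Z. Hence Gal(Q(zeta_2326)/Q) ≅ Z/1162Z.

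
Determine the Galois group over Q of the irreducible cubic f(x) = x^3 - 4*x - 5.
Gal(K/Q) = S_3 (symmetric group of order 6)

Compute the discriminant of x^3 + (0)*x^2 + (-4)*x + (-5): Δ = -419. Since Δ is not a rational square, the Galois group is not contained in A_3; it must be the full S_3 (irreducibility of the cubic rules out anything smaller).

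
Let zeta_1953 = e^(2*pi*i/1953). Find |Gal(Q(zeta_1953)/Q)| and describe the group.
|Gal(Q(zeta_1953)/Q)| = phi(1953) = 1080; group ≅ (Z/1953Z)^* ≅ Z/6Z × Z/6Z × Z/30Z

The n-th cyclotomic polynomial Φ_1953(x) is the minimal polynomial of zeta_1953 over Q and has degree phi(1953) = 1080. So Q(zeta_1953) is a degree-1080 Galois extension with Galois group (Z/1953Z)^*. By CRT, (Z/1953Z)^* ≅ (Z/9Z)^* × (Z/7Z)^* × (Z/31Z)^*. Each prime-power unit group is (Z/9Z)^* ≅ Z/6Z; (Z/7Z)^* ≅ Z/6Z; (Z/31Z)^* ≅ Z/30Z. Hence Gal(Q(zeta_1953)/Q) ≅ Z/6Z × Z/6Z × Z/30Z.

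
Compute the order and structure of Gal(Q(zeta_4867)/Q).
|Gal(Q(zeta_4867)/Q)| = phi(4867) = 4680; group ≅ (Z/4867Z)^* ≅ Z/30Z × Z/156Z

The n-th cyclotomic polynomial Φ_4867(x) is the minimal polynomial of zeta_4867 over Q and has degree phi(4867) = 4680. So Q(zeta_4867) is a degree-4680 Galois extension with Galois group (Z/4867Z)^*. By CRT, (Z/4867Z)^* ≅ (Z/31Z)^* × (Z/157Z)^*. Each prime-power unit group is (Z/31Z)^* ≅ Z/30Z; (Z/157Z)^* ≅ Z/156Z. Hence Gal(Q(zeta_4867)/Q) ≅ Z/30Z × Z/156Z.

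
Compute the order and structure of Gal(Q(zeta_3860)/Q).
|Gal(Q(zeta_3860)/Q)| = phi(3860) = 1536; group ≅ (Z/3860Z)^* ≅ Z/2Z × Z/4Z × Z/192Z

The n-th cyclotomic polynomial Φ_3860(x) is the minimal polynomial of zeta_3860 over Q and has degree phi(3860) = 1536. So Q(zeta_3860) is a degree-1536 Galois extension with Galois group (Z/3860Z)^*. By CRT, (Z/3860Z)^* ≅ (Z/4Z)^* × (Z/5Z)^* × (Z/193Z)^*. Each prime-power unit group is (Z/4Z)^* ≅ Z/2Z; (Z/5Z)^* ≅ Z/4Z; (Z/193Z)^* ≅ Z/192Z. Hence Gal(Q(zeta_3860)/Q) ≅ Z/2Z × Z/4Z × Z/192Z.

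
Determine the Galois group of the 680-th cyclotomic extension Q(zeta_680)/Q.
|Gal(Q(zeta_680)/Q)| = phi(680) = 256; group ≅ (Z/680Z)^* ≅ Z/2Z × Z/2Z × Z/4Z × Z/16Z

The n-th cyclotomic polynomial Φ_680(x) is the minimal polynomial of zeta_680 over Q and has degree phi(680) = 256. So Q(zeta_680) is a degree-256 Galois extension with Galois group (Z/680Z)^*. By CRT, (Z/680Z)^* ≅ (Z/8Z)^* × (Z/5Z)^* × (Z/17Z)^*. Each prime-power unit group is (Z/8Z)^* ≅ Z/2Z × Z/2Z; (Z/5Z)^* ≅ Z/4Z; (Z/17Z)^* ≅ Z/16Z. Hence Gal(Q(zeta_680)/Q) ≅ Z/2Z × Z/2Z × Z/4Z × Z/16Z.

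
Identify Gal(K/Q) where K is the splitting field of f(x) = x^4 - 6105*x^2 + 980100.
Gal(K/Q) = Z/2Z (cyclic of order 2)

f factors as (x^2 - 165)(x^2 - 5940), so the splitting field is K = Q(sqrt(165), sqrt(5940)). The squarefree part of 165 is 165 and the squarefree part of 5940 is also 165, so sqrt(165) and sqrt(5940) are both rational multiples of sqrt(165). Hence Q(sqrt(165)) = Q(sqrt(5940)) = Q(sqrt(165)), and the splitting field collapses to a single degree-2 extension with Galois group Z/2Z.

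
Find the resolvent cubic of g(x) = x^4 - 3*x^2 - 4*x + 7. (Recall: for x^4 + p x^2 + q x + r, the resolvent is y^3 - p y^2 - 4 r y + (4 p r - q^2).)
h(y) = y^3 + 3*y^2 - 28*y - 100

Identify coefficients: p = -3, q = -4, r = 7.
Plug into h(y) = y^3 - p y^2 - 4 r y + (4 p r - q^2):
  h(y) = y^3 - (-3) y^2 - 4*(7) y + (4*(-3)*(7) - (-4)^2)
       = y^3 + (3) y^2 + (-28) y + (-100).
Simplifying: h(y) = y^3 + 3*y^2 - 28*y - 100.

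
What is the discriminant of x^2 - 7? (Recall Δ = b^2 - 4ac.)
Δ = 28

For a quadratic a x^2 + b x + c the discriminant is Δ = b^2 - 4ac = (0)^2 - 4*(1)*(-7) = 0 - (-28) = 28.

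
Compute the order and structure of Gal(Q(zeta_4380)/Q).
|Gal(Q(zeta_4380)/Q)| = phi(4380) = 1152; group ≅ (Z/4380Z)^* ≅ Z/2Z × Z/2Z × Z/4Z × Z/72Z

The n-th cyclotomic polynomial Φ_4380(x) is the minimal polynomial of zeta_4380 over Q and has degree phi(4380) = 1152. So Q(zeta_4380) is a degree-1152 Galois extension with Galois group (Z/4380Z)^*. By CRT, (Z/4380Z)^* ≅ (Z/4Z)^* × (Z/3Z)^* × (Z/5Z)^* × (Z/73Z)^*. Each prime-power unit group is (Z/4Z)^* ≅ Z/2Z; (Z/3Z)^* ≅ Z/2Z; (Z/5Z)^* ≅ Z/4Z; (Z/73Z)^* ≅ Z/72Z. Hence Gal(Q(zeta_4380)/Q) ≅ Z/2Z × Z/2Z × Z/4Z × Z/72Z.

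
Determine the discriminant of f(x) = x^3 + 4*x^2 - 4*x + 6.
Δ = -3724

For x^3 + a x^2 + b x + c the discriminant is Δ = 18 a b c - 4 a^3 c + a^2 b^2 - 4 b^3 - 27 c^2.
Plug a = 4, b = -4, c = 6:
  18*(4)*(-4)*(6) - 4*(4)^3*(6) + (4)^2*(-4)^2 - 4*(-4)^3 - 27*(6)^2
  = -1728 + (-1536) + 256 + (256) + (-972)
  = -3724.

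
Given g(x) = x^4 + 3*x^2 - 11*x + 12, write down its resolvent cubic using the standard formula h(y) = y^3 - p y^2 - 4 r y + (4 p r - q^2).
h(y) = y^3 - 3*y^2 - 48*y + 23

Identify coefficients: p = 3, q = -11, r = 12.
Plug into h(y) = y^3 - p y^2 - 4 r y + (4 p r - q^2):
  h(y) = y^3 - (3) y^2 - 4*(12) y + (4*(3)*(12) - (-11)^2)
       = y^3 + (-3) y^2 + (-48) y + (23).
Simplifying: h(y) = y^3 - 3*y^2 - 48*y + 23.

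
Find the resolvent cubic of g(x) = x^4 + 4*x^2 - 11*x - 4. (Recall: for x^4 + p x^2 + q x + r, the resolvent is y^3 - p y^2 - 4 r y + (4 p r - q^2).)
h(y) = y^3 - 4*y^2 + 16*y - 185

Identify coefficients: p = 4, q = -11, r = -4.
Plug into h(y) = y^3 - p y^2 - 4 r y + (4 p r - q^2):
  h(y) = y^3 - (4) y^2 - 4*(-4) y + (4*(4)*(-4) - (-11)^2)
       = y^3 + (-4) y^2 + (16) y + (-185).
Simplifying: h(y) = y^3 - 4*y^2 + 16*y - 185.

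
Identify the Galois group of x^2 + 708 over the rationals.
Gal(K/Q) = Z/2Z (cyclic of order 2)

x^2 + 708 is irreducible over Q since -708 is not a rational square. The splitting field Q(sqrt(-708)) has degree 2 over Q, and its unique nontrivial automorphism is sqrt(-708) ↦ -sqrt(-708). Hence Gal(Q(sqrt(-708))/Q) = Z/2Z.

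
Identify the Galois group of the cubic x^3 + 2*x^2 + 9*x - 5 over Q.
Gal(K/Q) = S_3 (symmetric group of order 6)

Compute the discriminant of x^3 + (2)*x^2 + (9)*x + (-5): Δ = -4727. Since Δ is not a rational square, the Galois group is not contained in A_3; it must be the full S_3 (irreducibility of the cubic rules out anything smaller).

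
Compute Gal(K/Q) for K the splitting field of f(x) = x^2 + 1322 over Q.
Gal(K/Q) = Z/2Z (cyclic of order 2)

x^2 + 1322 is irreducible over Q since -1322 is not a rational square. The splitting field Q(sqrt(-1322)) has degree 2 over Q, and its unique nontrivial automorphism is sqrt(-1322) ↦ -sqrt(-1322). Hence Gal(Q(sqrt(-1322))/Q) = Z/2Z.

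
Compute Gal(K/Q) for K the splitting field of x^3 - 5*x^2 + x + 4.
Gal(K/Q) = S_3 (symmetric group of order 6)

Compute the discriminant of x^3 + (-5)*x^2 + (1)*x + (4): Δ = 1229. Since Δ is not a rational square, the Galois group is not contained in A_3; it must be the full S_3 (irreducibility of the cubic rules out anything smaller).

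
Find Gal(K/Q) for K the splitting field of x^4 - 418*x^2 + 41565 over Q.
Gal(K/Q) = V_4 (Klein four-group, Z/2Z × Z/2Z)

f factors as (x^2 - 163)(x^2 - 255), so the splitting field is K = Q(sqrt(163), sqrt(255)). The elements 163, 255, 41565 are all non-squares in Q, so sqrt(163) and sqrt(255) generate independent quadratic extensions. Thus [K:Q] = 4 and Gal(K/Q) is generated by the two order-2 automorphisms sqrt(163) ↦ -sqrt(163) and sqrt(255) ↦ -sqrt(255), giving V_4.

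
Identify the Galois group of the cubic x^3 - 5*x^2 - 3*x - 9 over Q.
Gal(K/Q) = S_3 (symmetric group of order 6)

Compute the discriminant of x^3 + (-5)*x^2 + (-3)*x + (-9): Δ = -8784. Since Δ is not a rational square, the Galois group is not contained in A_3; it must be the full S_3 (irreducibility of the cubic rules out anything smaller).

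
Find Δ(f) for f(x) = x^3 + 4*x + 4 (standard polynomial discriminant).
Δ = -688

For a depressed cubic x^3 + p x + q the discriminant is Δ = -4 p^3 - 27 q^2 = -4*(4)^3 - 27*(4)^2 = -256 - 432 = -688.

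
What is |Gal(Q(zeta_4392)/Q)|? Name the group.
|Gal(Q(zeta_4392)/Q)| = phi(4392) = 1440; group ≅ (Z/4392Z)^* ≅ Z/2Z × Z/2Z × Z/6Z × Z/60Z

The n-th cyclotomic polynomial Φ_4392(x) is the minimal polynomial of zeta_4392 over Q and has degree phi(4392) = 1440. So Q(zeta_4392) is a degree-1440 Galois extension with Galois group (Z/4392Z)^*. By CRT, (Z/4392Z)^* ≅ (Z/8Z)^* × (Z/9Z)^* × (Z/61Z)^*. Each prime-power unit group is (Z/8Z)^* ≅ Z/2Z × Z/2Z; (Z/9Z)^* ≅ Z/6Z; (Z/61Z)^* ≅ Z/60Z. Hence Gal(Q(zeta_4392)/Q) ≅ Z/2Z × Z/2Z × Z/6Z × Z/60Z.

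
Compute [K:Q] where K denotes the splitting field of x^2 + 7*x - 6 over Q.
[K:Q] = 2

The discriminant of x^2 + (7)*x + (-6) is b^2 - 4c = 49 - (-24) = 73. Since 73 is not a perfect square in Q, the polynomial is irreducible over Q. Its two roots generate a degree-2 extension, so [K:Q] = 2.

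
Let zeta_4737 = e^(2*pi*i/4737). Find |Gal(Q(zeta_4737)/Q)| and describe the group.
|Gal(Q(zeta_4737)/Q)| = phi(4737) = 3156; group ≅ (Z/4737Z)^* ≅ Z/2Z × Z/1578Z

The n-th cyclotomic polynomial Φ_4737(x) is the minimal polynomial of zeta_4737 over Q and has degree phi(4737) = 3156. So Q(zeta_4737) is a degree-3156 Galois extension with Galois group (Z/4737Z)^*. By CRT, (Z/4737Z)^* ≅ (Z/3Z)^* × (Z/1579Z)^*. Each prime-power unit group is (Z/3Z)^* ≅ Z/2Z; (Z/1579Z)^* ≅ Z/1578Z. Hence Gal(Q(zeta_4737)/Q) ≅ Z/2Z × Z/1578Z.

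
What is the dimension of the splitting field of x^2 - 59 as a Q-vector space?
[K:Q] = 2

The polynomial x^2 - 59 is irreducible over Q since 59 is not a perfect square. Its splitting field is Q(sqrt(59)), which has degree 2 over Q.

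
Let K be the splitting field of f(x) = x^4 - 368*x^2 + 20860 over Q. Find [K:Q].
[K:Q] = 4

f factors as (x^2 - 298)(x^2 - 70); the splitting field is K = Q(sqrt(298), sqrt(70)). Since 298, 70, and 20860 are all non-squares in Q, the three subfields Q(sqrt(298)), Q(sqrt(70)), Q(sqrt(20860)) are distinct degree-2 extensions, so [K:Q] = 4 (Klein four Galois group).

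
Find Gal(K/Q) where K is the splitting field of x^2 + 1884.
Gal(K/Q) = Z/2Z (cyclic of order 2)

x^2 + 1884 is irreducible over Q since -1884 is not a rational square. The splitting field Q(sqrt(-1884)) has degree 2 over Q, and its unique nontrivial automorphism is sqrt(-1884) ↦ -sqrt(-1884). Hence Gal(Q(sqrt(-1884))/Q) = Z/2Z.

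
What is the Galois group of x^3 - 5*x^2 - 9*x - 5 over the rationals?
Gal(K/Q) = S_3 (symmetric group of order 6)

Compute the discriminant of x^3 + (-5)*x^2 + (-9)*x + (-5): Δ = -2284. Since Δ is not a rational square, the Galois group is not contained in A_3; it must be the full S_3 (irreducibility of the cubic rules out anything smaller).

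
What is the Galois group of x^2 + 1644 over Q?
Gal(K/Q) = Z/2Z (cyclic of order 2)

x^2 + 1644 is irreducible over Q since -1644 is not a rational square. The splitting field Q(sqrt(-1644)) has degree 2 over Q, and its unique nontrivial automorphism is sqrt(-1644) ↦ -sqrt(-1644). Hence Gal(Q(sqrt(-1644))/Q) = Z/2Z.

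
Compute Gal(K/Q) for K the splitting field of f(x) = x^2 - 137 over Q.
Gal(K/Q) = Z/2Z (cyclic of order 2)

x^2 - 137 is irreducible over Q since 137 is not a rational square. The splitting field Q(sqrt(137)) has degree 2 over Q, and its unique nontrivial automorphism is sqrt(137) ↦ -sqrt(137). Hence Gal(Q(sqrt(137))/Q) = Z/2Z.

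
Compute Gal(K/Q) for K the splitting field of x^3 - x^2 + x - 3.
Gal(K/Q) = S_3 (symmetric group of order 6)

Compute the discriminant of x^3 + (-1)*x^2 + (1)*x + (-3): Δ = -204. Since Δ is not a rational square, the Galois group is not contained in A_3; it must be the full S_3 (irreducibility of the cubic rules out anything smaller).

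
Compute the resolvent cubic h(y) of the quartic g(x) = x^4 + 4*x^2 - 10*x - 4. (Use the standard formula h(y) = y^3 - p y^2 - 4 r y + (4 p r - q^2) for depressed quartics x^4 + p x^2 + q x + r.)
h(y) = y^3 - 4*y^2 + 16*y - 164

Identify coefficients: p = 4, q = -10, r = -4.
Plug into h(y) = y^3 - p y^2 - 4 r y + (4 p r - q^2):
  h(y) = y^3 - (4) y^2 - 4*(-4) y + (4*(4)*(-4) - (-10)^2)
       = y^3 + (-4) y^2 + (16) y + (-164).
Simplifying: h(y) = y^3 - 4*y^2 + 16*y - 164.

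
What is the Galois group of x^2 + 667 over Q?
Gal(K/Q) = Z/2Z (cyclic of order 2)

x^2 + 667 is irreducible over Q since -667 is not a rational square. The splitting field Q(sqrt(-667)) has degree 2 over Q, and its unique nontrivial automorphism is sqrt(-667) ↦ -sqrt(-667). Hence Gal(Q(sqrt(-667))/Q) = Z/2Z.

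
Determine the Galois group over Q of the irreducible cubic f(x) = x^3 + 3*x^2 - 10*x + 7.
Gal(K/Q) = S_3 (symmetric group of order 6)

Compute the discriminant of x^3 + (3)*x^2 + (-10)*x + (7): Δ = -959. Since Δ is not a rational square, the Galois group is not contained in A_3; it must be the full S_3 (irreducibility of the cubic rules out anything smaller).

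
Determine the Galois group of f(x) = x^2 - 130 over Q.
Gal(K/Q) = Z/2Z (cyclic of order 2)

x^2 - 130 is irreducible over Q since 130 is not a rational square. The splitting field Q(sqrt(130)) has degree 2 over Q, and its unique nontrivial automorphism is sqrt(130) ↦ -sqrt(130). Hence Gal(Q(sqrt(130))/Q) = Z/2Z.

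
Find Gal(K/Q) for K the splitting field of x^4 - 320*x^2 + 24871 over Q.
Gal(K/Q) = V_4 (Klein four-group, Z/2Z × Z/2Z)

f factors as (x^2 - 187)(x^2 - 133), so the splitting field is K = Q(sqrt(187), sqrt(133)). The elements 187, 133, 24871 are all non-squares in Q, so sqrt(187) and sqrt(133) generate independent quadratic extensions. Thus [K:Q] = 4 and Gal(K/Q) is generated by the two order-2 automorphisms sqrt(187) ↦ -sqrt(187) and sqrt(133) ↦ -sqrt(133), giving V_4.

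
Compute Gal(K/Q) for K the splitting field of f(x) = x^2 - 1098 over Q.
Gal(K/Q) = Z/2Z (cyclic of order 2)

x^2 - 1098 is irreducible over Q since 1098 is not a rational square. The splitting field Q(sqrt(1098)) has degree 2 over Q, and its unique nontrivial automorphism is sqrt(1098) ↦ -sqrt(1098). Hence Gal(Q(sqrt(1098))/Q) = Z/2Z.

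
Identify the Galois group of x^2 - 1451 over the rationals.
Gal(K/Q) = Z/2Z (cyclic of order 2)

x^2 - 1451 is irreducible over Q since 1451 is not a rational square. The splitting field Q(sqrt(1451)) has degree 2 over Q, and its unique nontrivial automorphism is sqrt(1451) ↦ -sqrt(1451). Hence Gal(Q(sqrt(1451))/Q) = Z/2Z.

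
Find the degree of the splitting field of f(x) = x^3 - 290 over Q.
[K:Q] = 6

x^3 - 290 has one real root r = 290^(1/3) and two complex roots r*zeta_3, r*zeta_3^2 where zeta_3 = e^(2*pi*i/3). The splitting field is Q(r, zeta_3). [Q(r):Q] = 3 and [Q(zeta_3):Q] = 2 with gcd = 1, so [Q(r, zeta_3):Q] = 3 * 2 = 6.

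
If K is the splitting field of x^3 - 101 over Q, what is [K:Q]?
[K:Q] = 6

x^3 - 101 has one real root r = 101^(1/3) and two complex roots r*zeta_3, r*zeta_3^2 where zeta_3 = e^(2*pi*i/3). The splitting field is Q(r, zeta_3). [Q(r):Q] = 3 and [Q(zeta_3):Q] = 2 with gcd = 1, so [Q(r, zeta_3):Q] = 3 * 2 = 6.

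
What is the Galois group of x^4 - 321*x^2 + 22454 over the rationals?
Gal(K/Q) = V_4 (Klein four-group, Z/2Z × Z/2Z)

f factors as (x^2 - 218)(x^2 - 103), so the splitting field is K = Q(sqrt(218), sqrt(103)). The elements 218, 103, 22454 are all non-squares in Q, so sqrt(218) and sqrt(103) generate independent quadratic extensions. Thus [K:Q] = 4 and Gal(K/Q) is generated by the two order-2 automorphisms sqrt(218) ↦ -sqrt(218) and sqrt(103) ↦ -sqrt(103), giving V_4.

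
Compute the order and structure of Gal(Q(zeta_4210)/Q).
|Gal(Q(zeta_4210)/Q)| = phi(4210) = 1680; group ≅ (Z/4210Z)^* ≅ Z/4Z × Z/420Z

The n-th cyclotomic polynomial Φ_4210(x) is the minimal polynomial of zeta_4210 over Q and has degree phi(4210) = 1680. So Q(zeta_4210) is a degree-1680 Galois extension with Galois group (Z/4210Z)^*. By CRT, (Z/4210Z)^* ≅ (Z/2Z)^* × (Z/5Z)^* × (Z/421Z)^*. Each prime-power unit group is (Z/2Z)^* ≅ trivial group (order 1); (Z/5Z)^* ≅ Z/4Z; (Z/421Z)^* ≅ Z/420Z. Hence Gal(Q(zeta_4210)/Q) ≅ Z/4Z × Z/420Z.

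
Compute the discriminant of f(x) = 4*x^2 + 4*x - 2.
Δ = 48

For a quadratic a x^2 + b x + c the discriminant is Δ = b^2 - 4ac = (4)^2 - 4*(4)*(-2) = 16 - (-32) = 48.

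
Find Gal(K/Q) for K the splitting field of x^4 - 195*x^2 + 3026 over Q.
Gal(K/Q) = V_4 (Klein four-group, Z/2Z × Z/2Z)

f factors as (x^2 - 17)(x^2 - 178), so the splitting field is K = Q(sqrt(17), sqrt(178)). The elements 17, 178, 3026 are all non-squares in Q, so sqrt(17) and sqrt(178) generate independent quadratic extensions. Thus [K:Q] = 4 and Gal(K/Q) is generated by the two order-2 automorphisms sqrt(17) ↦ -sqrt(17) and sqrt(178) ↦ -sqrt(178), giving V_4.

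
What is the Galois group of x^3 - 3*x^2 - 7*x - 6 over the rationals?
Gal(K/Q) = S_3 (symmetric group of order 6)

Compute the discriminant of x^3 + (-3)*x^2 + (-7)*x + (-6): Δ = -2075. Since Δ is not a rational square, the Galois group is not contained in A_3; it must be the full S_3 (irreducibility of the cubic rules out anything smaller).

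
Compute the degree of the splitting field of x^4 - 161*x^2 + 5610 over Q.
[K:Q] = 4

f factors as (x^2 - 51)(x^2 - 110); the splitting field is K = Q(sqrt(51), sqrt(110)). Since 51, 110, and 5610 are all non-squares in Q, the three subfields Q(sqrt(51)), Q(sqrt(110)), Q(sqrt(5610)) are distinct degree-2 extensions, so [K:Q] = 4 (Klein four Galois group).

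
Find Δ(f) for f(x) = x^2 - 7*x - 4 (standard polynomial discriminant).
Δ = 65

For a quadratic a x^2 + b x + c the discriminant is Δ = b^2 - 4ac = (-7)^2 - 4*(1)*(-4) = 49 - (-16) = 65.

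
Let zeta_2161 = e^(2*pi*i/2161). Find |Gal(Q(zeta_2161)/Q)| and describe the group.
|Gal(Q(zeta_2161)/Q)| = phi(2161) = 2160; group ≅ (Z/2161Z)^* ≅ Z/2160Z

The n-th cyclotomic polynomial Φ_2161(x) is the minimal polynomial of zeta_2161 over Q and has degree phi(2161) = 2160. So Q(zeta_2161) is a degree-2160 Galois extension with Galois group (Z/2161Z)^*. (Z/2161Z)^* is cyclic since 2161 is an odd prime power (or 4). Hence Gal(Q(zeta_2161)/Q) ≅ Z/2160Z.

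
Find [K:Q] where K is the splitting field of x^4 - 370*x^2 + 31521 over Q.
[K:Q] = 4

f factors as (x^2 - 237)(x^2 - 133); the splitting field is K = Q(sqrt(237), sqrt(133)). Since 237, 133, and 31521 are all non-squares in Q, the three subfields Q(sqrt(237)), Q(sqrt(133)), Q(sqrt(31521)) are distinct degree-2 extensions, so [K:Q] = 4 (Klein four Galois group).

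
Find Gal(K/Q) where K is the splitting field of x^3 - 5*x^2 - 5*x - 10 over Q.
Gal(K/Q) = S_3 (symmetric group of order 6)

Compute the discriminant of x^3 + (-5)*x^2 + (-5)*x + (-10): Δ = -11075. Since Δ is not a rational square, the Galois group is not contained in A_3; it must be the full S_3 (irreducibility of the cubic rules out anything smaller).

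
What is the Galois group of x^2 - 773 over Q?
Gal(K/Q) = Z/2Z (cyclic of order 2)

x^2 - 773 is irreducible over Q since 773 is not a rational square. The splitting field Q(sqrt(773)) has degree 2 over Q, and its unique nontrivial automorphism is sqrt(773) ↦ -sqrt(773). Hence Gal(Q(sqrt(773))/Q) = Z/2Z.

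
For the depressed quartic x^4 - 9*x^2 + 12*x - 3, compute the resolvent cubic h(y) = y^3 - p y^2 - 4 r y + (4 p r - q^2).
h(y) = y^3 + 9*y^2 + 12*y - 36

Identify coefficients: p = -9, q = 12, r = -3.
Plug into h(y) = y^3 - p y^2 - 4 r y + (4 p r - q^2):
  h(y) = y^3 - (-9) y^2 - 4*(-3) y + (4*(-9)*(-3) - (12)^2)
       = y^3 + (9) y^2 + (12) y + (-36).
Simplifying: h(y) = y^3 + 9*y^2 + 12*y - 36.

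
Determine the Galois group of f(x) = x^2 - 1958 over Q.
Gal(K/Q) = Z/2Z (cyclic of order 2)

x^2 - 1958 is irreducible over Q since 1958 is not a rational square. The splitting field Q(sqrt(1958)) has degree 2 over Q, and its unique nontrivial automorphism is sqrt(1958) ↦ -sqrt(1958). Hence Gal(Q(sqrt(1958))/Q) = Z/2Z.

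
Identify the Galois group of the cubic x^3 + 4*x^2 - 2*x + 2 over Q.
Gal(K/Q) = S_3 (symmetric group of order 6)

Compute the discriminant of x^3 + (4)*x^2 + (-2)*x + (2): Δ = -812. Since Δ is not a rational square, the Galois group is not contained in A_3; it must be the full S_3 (irreducibility of the cubic rules out anything smaller).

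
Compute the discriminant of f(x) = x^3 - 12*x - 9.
Δ = 4725

For a depressed cubic x^3 + p x + q the discriminant is Δ = -4 p^3 - 27 q^2 = -4*(-12)^3 - 27*(-9)^2 = 6912 - 2187 = 4725.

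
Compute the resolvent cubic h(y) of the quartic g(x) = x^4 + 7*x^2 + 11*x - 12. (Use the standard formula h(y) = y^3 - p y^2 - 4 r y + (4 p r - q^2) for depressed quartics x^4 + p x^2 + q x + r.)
h(y) = y^3 - 7*y^2 + 48*y - 457

Identify coefficients: p = 7, q = 11, r = -12.
Plug into h(y) = y^3 - p y^2 - 4 r y + (4 p r - q^2):
  h(y) = y^3 - (7) y^2 - 4*(-12) y + (4*(7)*(-12) - (11)^2)
       = y^3 + (-7) y^2 + (48) y + (-457).
Simplifying: h(y) = y^3 - 7*y^2 + 48*y - 457.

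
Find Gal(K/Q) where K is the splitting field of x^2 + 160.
Gal(K/Q) = Z/2Z (cyclic of order 2)

x^2 + 160 is irreducible over Q since -160 is not a rational square. The splitting field Q(sqrt(-160)) has degree 2 over Q, and its unique nontrivial automorphism is sqrt(-160) ↦ -sqrt(-160). Hence Gal(Q(sqrt(-160))/Q) = Z/2Z.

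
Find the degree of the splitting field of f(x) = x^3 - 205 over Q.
[K:Q] = 6

x^3 - 205 has one real root r = 205^(1/3) and two complex roots r*zeta_3, r*zeta_3^2 where zeta_3 = e^(2*pi*i/3). The splitting field is Q(r, zeta_3). [Q(r):Q] = 3 and [Q(zeta_3):Q] = 2 with gcd = 1, so [Q(r, zeta_3):Q] = 3 * 2 = 6.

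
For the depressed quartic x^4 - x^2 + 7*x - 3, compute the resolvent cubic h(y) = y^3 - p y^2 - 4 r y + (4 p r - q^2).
h(y) = y^3 + y^2 + 12*y - 37

Identify coefficients: p = -1, q = 7, r = -3.
Plug into h(y) = y^3 - p y^2 - 4 r y + (4 p r - q^2):
  h(y) = y^3 - (-1) y^2 - 4*(-3) y + (4*(-1)*(-3) - (7)^2)
       = y^3 + (1) y^2 + (12) y + (-37).
Simplifying: h(y) = y^3 + y^2 + 12*y - 37.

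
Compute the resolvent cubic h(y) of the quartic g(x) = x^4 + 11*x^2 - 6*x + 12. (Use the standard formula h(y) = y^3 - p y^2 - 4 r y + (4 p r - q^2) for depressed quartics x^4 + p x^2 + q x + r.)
h(y) = y^3 - 11*y^2 - 48*y + 492

Identify coefficients: p = 11, q = -6, r = 12.
Plug into h(y) = y^3 - p y^2 - 4 r y + (4 p r - q^2):
  h(y) = y^3 - (11) y^2 - 4*(12) y + (4*(11)*(12) - (-6)^2)
       = y^3 + (-11) y^2 + (-48) y + (492).
Simplifying: h(y) = y^3 - 11*y^2 - 48*y + 492.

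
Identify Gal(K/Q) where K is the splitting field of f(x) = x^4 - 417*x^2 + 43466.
Gal(K/Q) = V_4 (Klein four-group, Z/2Z × Z/2Z)

f factors as (x^2 - 211)(x^2 - 206), so the splitting field is K = Q(sqrt(211), sqrt(206)). The elements 211, 206, 43466 are all non-squares in Q, so sqrt(211) and sqrt(206) generate independent quadratic extensions. Thus [K:Q] = 4 and Gal(K/Q) is generated by the two order-2 automorphisms sqrt(211) ↦ -sqrt(211) and sqrt(206) ↦ -sqrt(206), giving V_4.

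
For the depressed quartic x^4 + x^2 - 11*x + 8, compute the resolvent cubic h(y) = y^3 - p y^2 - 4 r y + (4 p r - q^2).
h(y) = y^3 - y^2 - 32*y - 89

Identify coefficients: p = 1, q = -11, r = 8.
Plug into h(y) = y^3 - p y^2 - 4 r y + (4 p r - q^2):
  h(y) = y^3 - (1) y^2 - 4*(8) y + (4*(1)*(8) - (-11)^2)
       = y^3 + (-1) y^2 + (-32) y + (-89).
Simplifying: h(y) = y^3 - y^2 - 32*y - 89.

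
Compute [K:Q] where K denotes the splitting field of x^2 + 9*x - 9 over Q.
[K:Q] = 2

The discriminant of x^2 + (9)*x + (-9) is b^2 - 4c = 81 - (-36) = 117. Since 117 is not a perfect square in Q, the polynomial is irreducible over Q. Its two roots generate a degree-2 extension, so [K:Q] = 2.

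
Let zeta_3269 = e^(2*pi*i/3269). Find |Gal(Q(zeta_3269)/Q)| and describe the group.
|Gal(Q(zeta_3269)/Q)| = phi(3269) = 2796; group ≅ (Z/3269Z)^* ≅ Z/6Z × Z/466Z

The n-th cyclotomic polynomial Φ_3269(x) is the minimal polynomial of zeta_3269 over Q and has degree phi(3269) = 2796. So Q(zeta_3269) is a degree-2796 Galois extension with Galois group (Z/3269Z)^*. By CRT, (Z/3269Z)^* ≅ (Z/7Z)^* × (Z/467Z)^*. Each prime-power unit group is (Z/7Z)^* ≅ Z/6Z; (Z/467Z)^* ≅ Z/466Z. Hence Gal(Q(zeta_3269)/Q) ≅ Z/6Z × Z/466Z.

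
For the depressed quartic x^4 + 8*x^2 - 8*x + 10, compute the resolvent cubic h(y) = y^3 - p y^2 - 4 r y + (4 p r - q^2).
h(y) = y^3 - 8*y^2 - 40*y + 256

Identify coefficients: p = 8, q = -8, r = 10.
Plug into h(y) = y^3 - p y^2 - 4 r y + (4 p r - q^2):
  h(y) = y^3 - (8) y^2 - 4*(10) y + (4*(8)*(10) - (-8)^2)
       = y^3 + (-8) y^2 + (-40) y + (256).
Simplifying: h(y) = y^3 - 8*y^2 - 40*y + 256.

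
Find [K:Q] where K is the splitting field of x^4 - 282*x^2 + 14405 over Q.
[K:Q] = 4

f factors as (x^2 - 215)(x^2 - 67); the splitting field is K = Q(sqrt(215), sqrt(67)). Since 215, 67, and 14405 are all non-squares in Q, the three subfields Q(sqrt(215)), Q(sqrt(67)), Q(sqrt(14405)) are distinct degree-2 extensions, so [K:Q] = 4 (Klein four Galois group).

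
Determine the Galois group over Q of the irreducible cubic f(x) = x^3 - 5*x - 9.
Gal(K/Q) = S_3 (symmetric group of order 6)

Compute the discriminant of x^3 + (0)*x^2 + (-5)*x + (-9): Δ = -1687. Since Δ is not a rational square, the Galois group is not contained in A_3; it must be the full S_3 (irreducibility of the cubic rules out anything smaller).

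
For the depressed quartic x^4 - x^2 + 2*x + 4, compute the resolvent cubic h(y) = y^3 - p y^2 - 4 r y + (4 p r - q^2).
h(y) = y^3 + y^2 - 16*y - 20

Identify coefficients: p = -1, q = 2, r = 4.
Plug into h(y) = y^3 - p y^2 - 4 r y + (4 p r - q^2):
  h(y) = y^3 - (-1) y^2 - 4*(4) y + (4*(-1)*(4) - (2)^2)
       = y^3 + (1) y^2 + (-16) y + (-20).
Simplifying: h(y) = y^3 + y^2 - 16*y - 20.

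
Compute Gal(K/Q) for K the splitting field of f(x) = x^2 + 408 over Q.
Gal(K/Q) = Z/2Z (cyclic of order 2)

x^2 + 408 is irreducible over Q since -408 is not a rational square. The splitting field Q(sqrt(-408)) has degree 2 over Q, and its unique nontrivial automorphism is sqrt(-408) ↦ -sqrt(-408). Hence Gal(Q(sqrt(-408))/Q) = Z/2Z.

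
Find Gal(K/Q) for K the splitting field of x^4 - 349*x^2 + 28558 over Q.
Gal(K/Q) = V_4 (Klein four-group, Z/2Z × Z/2Z)

f factors as (x^2 - 218)(x^2 - 131), so the splitting field is K = Q(sqrt(218), sqrt(131)). The elements 218, 131, 28558 are all non-squares in Q, so sqrt(218) and sqrt(131) generate independent quadratic extensions. Thus [K:Q] = 4 and Gal(K/Q) is generated by the two order-2 automorphisms sqrt(218) ↦ -sqrt(218) and sqrt(131) ↦ -sqrt(131), giving V_4.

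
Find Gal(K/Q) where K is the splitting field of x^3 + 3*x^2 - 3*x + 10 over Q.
Gal(K/Q) = S_3 (symmetric group of order 6)

Compute the discriminant of x^3 + (3)*x^2 + (-3)*x + (10): Δ = -5211. Since Δ is not a rational square, the Galois group is not contained in A_3; it must be the full S_3 (irreducibility of the cubic rules out anything smaller).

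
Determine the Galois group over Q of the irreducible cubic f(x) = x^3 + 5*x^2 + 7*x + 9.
Gal(K/Q) = S_3 (symmetric group of order 6)

Compute the discriminant of x^3 + (5)*x^2 + (7)*x + (9): Δ = -1164. Since Δ is not a rational square, the Galois group is not contained in A_3; it must be the full S_3 (irreducibility of the cubic rules out anything smaller).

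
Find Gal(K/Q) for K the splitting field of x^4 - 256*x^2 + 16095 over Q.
Gal(K/Q) = V_4 (Klein four-group, Z/2Z × Z/2Z)

f factors as (x^2 - 111)(x^2 - 145), so the splitting field is K = Q(sqrt(111), sqrt(145)). The elements 111, 145, 16095 are all non-squares in Q, so sqrt(111) and sqrt(145) generate independent quadratic extensions. Thus [K:Q] = 4 and Gal(K/Q) is generated by the two order-2 automorphisms sqrt(111) ↦ -sqrt(111) and sqrt(145) ↦ -sqrt(145), giving V_4.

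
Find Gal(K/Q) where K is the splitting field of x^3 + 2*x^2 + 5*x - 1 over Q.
Gal(K/Q) = S_3 (symmetric group of order 6)

Compute the discriminant of x^3 + (2)*x^2 + (5)*x + (-1): Δ = -575. Since Δ is not a rational square, the Galois group is not contained in A_3; it must be the full S_3 (irreducibility of the cubic rules out anything smaller).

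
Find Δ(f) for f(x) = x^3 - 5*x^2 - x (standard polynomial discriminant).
Δ = 29

For x^3 + a x^2 + b x + c the discriminant is Δ = 18 a b c - 4 a^3 c + a^2 b^2 - 4 b^3 - 27 c^2.
Plug a = -5, b = -1, c = 0:
  18*(-5)*(-1)*(0) - 4*(-5)^3*(0) + (-5)^2*(-1)^2 - 4*(-1)^3 - 27*(0)^2
  = 0 + (0) + 25 + (4) + (0)
  = 29.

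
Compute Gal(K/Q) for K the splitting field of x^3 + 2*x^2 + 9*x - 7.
Gal(K/Q) = S_3 (symmetric group of order 6)

Compute the discriminant of x^3 + (2)*x^2 + (9)*x + (-7): Δ = -5959. Since Δ is not a rational square, the Galois group is not contained in A_3; it must be the full S_3 (irreducibility of the cubic rules out anything smaller).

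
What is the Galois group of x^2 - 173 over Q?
Gal(K/Q) = Z/2Z (cyclic of order 2)

x^2 - 173 is irreducible over Q since 173 is not a rational square. The splitting field Q(sqrt(173)) has degree 2 over Q, and its unique nontrivial automorphism is sqrt(173) ↦ -sqrt(173). Hence Gal(Q(sqrt(173))/Q) = Z/2Z.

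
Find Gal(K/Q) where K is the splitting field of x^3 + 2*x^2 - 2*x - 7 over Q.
Gal(K/Q) = S_3 (symmetric group of order 6)

Compute the discriminant of x^3 + (2)*x^2 + (-2)*x + (-7): Δ = -547. Since Δ is not a rational square, the Galois group is not contained in A_3; it must be the full S_3 (irreducibility of the cubic rules out anything smaller).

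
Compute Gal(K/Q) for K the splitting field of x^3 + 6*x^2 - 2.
Gal(K/Q) = S_3 (symmetric group of order 6)

Compute the discriminant of x^3 + (6)*x^2 + (0)*x + (-2): Δ = 1620. Since Δ is not a rational square, the Galois group is not contained in A_3; it must be the full S_3 (irreducibility of the cubic rules out anything smaller).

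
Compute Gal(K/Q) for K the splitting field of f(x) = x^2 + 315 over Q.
Gal(K/Q) = Z/2Z (cyclic of order 2)

x^2 + 315 is irreducible over Q since -315 is not a rational square. The splitting field Q(sqrt(-315)) has degree 2 over Q, and its unique nontrivial automorphism is sqrt(-315) ↦ -sqrt(-315). Hence Gal(Q(sqrt(-315))/Q) = Z/2Z.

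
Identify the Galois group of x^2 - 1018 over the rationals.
Gal(K/Q) = Z/2Z (cyclic of order 2)

x^2 - 1018 is irreducible over Q since 1018 is not a rational square. The splitting field Q(sqrt(1018)) has degree 2 over Q, and its unique nontrivial automorphism is sqrt(1018) ↦ -sqrt(1018). Hence Gal(Q(sqrt(1018))/Q) = Z/2Z.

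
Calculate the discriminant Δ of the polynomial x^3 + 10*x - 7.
Δ = -5323

For a depressed cubic x^3 + p x + q the discriminant is Δ = -4 p^3 - 27 q^2 = -4*(10)^3 - 27*(-7)^2 = -4000 - 1323 = -5323.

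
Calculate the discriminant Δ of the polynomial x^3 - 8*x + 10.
Δ = -652

For a depressed cubic x^3 + p x + q the discriminant is Δ = -4 p^3 - 27 q^2 = -4*(-8)^3 - 27*(10)^2 = 2048 - 2700 = -652.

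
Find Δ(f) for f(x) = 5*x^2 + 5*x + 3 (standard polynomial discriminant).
Δ = -35

For a quadratic a x^2 + b x + c the discriminant is Δ = b^2 - 4ac = (5)^2 - 4*(5)*(3) = 25 - (60) = -35.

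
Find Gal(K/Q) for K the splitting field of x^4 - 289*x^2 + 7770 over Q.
Gal(K/Q) = V_4 (Klein four-group, Z/2Z × Z/2Z)

f factors as (x^2 - 30)(x^2 - 259), so the splitting field is K = Q(sqrt(30), sqrt(259)). The elements 30, 259, 7770 are all non-squares in Q, so sqrt(30) and sqrt(259) generate independent quadratic extensions. Thus [K:Q] = 4 and Gal(K/Q) is generated by the two order-2 automorphisms sqrt(30) ↦ -sqrt(30) and sqrt(259) ↦ -sqrt(259), giving V_4.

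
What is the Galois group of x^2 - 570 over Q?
Gal(K/Q) = Z/2Z (cyclic of order 2)

x^2 - 570 is irreducible over Q since 570 is not a rational square. The splitting field Q(sqrt(570)) has degree 2 over Q, and its unique nontrivial automorphism is sqrt(570) ↦ -sqrt(570). Hence Gal(Q(sqrt(570))/Q) = Z/2Z.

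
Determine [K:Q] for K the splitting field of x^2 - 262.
[K:Q] = 2

The polynomial x^2 - 262 is irreducible over Q since 262 is not a perfect square. Its splitting field is Q(sqrt(262)), which has degree 2 over Q.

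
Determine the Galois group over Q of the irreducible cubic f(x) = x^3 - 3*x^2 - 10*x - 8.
Gal(K/Q) = S_3 (symmetric group of order 6)

Compute the discriminant of x^3 + (-3)*x^2 + (-10)*x + (-8): Δ = -2012. Since Δ is not a rational square, the Galois group is not contained in A_3; it must be the full S_3 (irreducibility of the cubic rules out anything smaller).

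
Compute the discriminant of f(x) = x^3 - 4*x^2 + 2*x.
Δ = 32

For x^3 + a x^2 + b x + c the discriminant is Δ = 18 a b c - 4 a^3 c + a^2 b^2 - 4 b^3 - 27 c^2.
Plug a = -4, b = 2, c = 0:
  18*(-4)*(2)*(0) - 4*(-4)^3*(0) + (-4)^2*(2)^2 - 4*(2)^3 - 27*(0)^2
  = 0 + (0) + 64 + (-32) + (0)
  = 32.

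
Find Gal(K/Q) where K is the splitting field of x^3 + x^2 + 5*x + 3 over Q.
Gal(K/Q) = S_3 (symmetric group of order 6)

Compute the discriminant of x^3 + (1)*x^2 + (5)*x + (3): Δ = -460. Since Δ is not a rational square, the Galois group is not contained in A_3; it must be the full S_3 (irreducibility of the cubic rules out anything smaller).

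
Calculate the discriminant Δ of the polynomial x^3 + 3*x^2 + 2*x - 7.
Δ = -1319

For x^3 + a x^2 + b x + c the discriminant is Δ = 18 a b c - 4 a^3 c + a^2 b^2 - 4 b^3 - 27 c^2.
Plug a = 3, b = 2, c = -7:
  18*(3)*(2)*(-7) - 4*(3)^3*(-7) + (3)^2*(2)^2 - 4*(2)^3 - 27*(-7)^2
  = -756 + (756) + 36 + (-32) + (-1323)
  = -1319.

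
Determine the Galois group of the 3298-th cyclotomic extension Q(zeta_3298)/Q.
|Gal(Q(zeta_3298)/Q)| = phi(3298) = 1536; group ≅ (Z/3298Z)^* ≅ Z/16Z × Z/96Z

The n-th cyclotomic polynomial Φ_3298(x) is the minimal polynomial of zeta_3298 over Q and has degree phi(3298) = 1536. So Q(zeta_3298) is a degree-1536 Galois extension with Galois group (Z/3298Z)^*. By CRT, (Z/3298Z)^* ≅ (Z/2Z)^* × (Z/17Z)^* × (Z/97Z)^*. Each prime-power unit group is (Z/2Z)^* ≅ trivial group (order 1); (Z/17Z)^* ≅ Z/16Z; (Z/97Z)^* ≅ Z/96Z. Hence Gal(Q(zeta_3298)/Q) ≅ Z/16Z × Z/96Z.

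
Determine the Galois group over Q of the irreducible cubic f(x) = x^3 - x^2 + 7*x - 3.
Gal(K/Q) = S_3 (symmetric group of order 6)

Compute the discriminant of x^3 + (-1)*x^2 + (7)*x + (-3): Δ = -1200. Since Δ is not a rational square, the Galois group is not contained in A_3; it must be the full S_3 (irreducibility of the cubic rules out anything smaller).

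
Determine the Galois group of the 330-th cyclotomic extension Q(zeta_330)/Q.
|Gal(Q(zeta_330)/Q)| = phi(330) = 80; group ≅ (Z/330Z)^* ≅ Z/2Z × Z/4Z × Z/10Z

The n-th cyclotomic polynomial Φ_330(x) is the minimal polynomial of zeta_330 over Q and has degree phi(330) = 80. So Q(zeta_330) is a degree-80 Galois extension with Galois group (Z/330Z)^*. By CRT, (Z/330Z)^* ≅ (Z/2Z)^* × (Z/3Z)^* × (Z/5Z)^* × (Z/11Z)^*. Each prime-power unit group is (Z/2Z)^* ≅ trivial group (order 1); (Z/3Z)^* ≅ Z/2Z; (Z/5Z)^* ≅ Z/4Z; (Z/11Z)^* ≅ Z/10Z. Hence Gal(Q(zeta_330)/Q) ≅ Z/2Z × Z/4Z × Z/10Z.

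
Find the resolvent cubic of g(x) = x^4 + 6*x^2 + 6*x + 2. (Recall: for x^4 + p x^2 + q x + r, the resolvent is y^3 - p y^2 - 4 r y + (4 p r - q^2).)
h(y) = y^3 - 6*y^2 - 8*y + 12

Identify coefficients: p = 6, q = 6, r = 2.
Plug into h(y) = y^3 - p y^2 - 4 r y + (4 p r - q^2):
  h(y) = y^3 - (6) y^2 - 4*(2) y + (4*(6)*(2) - (6)^2)
       = y^3 + (-6) y^2 + (-8) y + (12).
Simplifying: h(y) = y^3 - 6*y^2 - 8*y + 12.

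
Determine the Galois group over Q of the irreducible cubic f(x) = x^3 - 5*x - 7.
Gal(K/Q) = S_3 (symmetric group of order 6)

Compute the discriminant of x^3 + (0)*x^2 + (-5)*x + (-7): Δ = -823. Since Δ is not a rational square, the Galois group is not contained in A_3; it must be the full S_3 (irreducibility of the cubic rules out anything smaller).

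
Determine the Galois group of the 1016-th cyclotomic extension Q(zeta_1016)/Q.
|Gal(Q(zeta_1016)/Q)| = phi(1016) = 504; group ≅ (Z/1016Z)^* ≅ Z/2Z × Z/2Z × Z/126Z

The n-th cyclotomic polynomial Φ_1016(x) is the minimal polynomial of zeta_1016 over Q and has degree phi(1016) = 504. So Q(zeta_1016) is a degree-504 Galois extension with Galois group (Z/1016Z)^*. By CRT, (Z/1016Z)^* ≅ (Z/8Z)^* × (Z/127Z)^*. Each prime-power unit group is (Z/8Z)^* ≅ Z/2Z × Z/2Z; (Z/127Z)^* ≅ Z/126Z. Hence Gal(Q(zeta_1016)/Q) ≅ Z/2Z × Z/2Z × Z/126Z.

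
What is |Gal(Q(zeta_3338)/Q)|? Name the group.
|Gal(Q(zeta_3338)/Q)| = phi(3338) = 1668; group ≅ (Z/3338Z)^* ≅ Z/1668Z

The n-th cyclotomic polynomial Φ_3338(x) is the minimal polynomial of zeta_3338 over Q and has degree phi(3338) = 1668. So Q(zeta_3338) is a degree-1668 Galois extension with Galois group (Z/3338Z)^*. By CRT, (Z/3338Z)^* ≅ (Z/2Z)^* × (Z/1669Z)^*. Each prime-power unit group is (Z/2Z)^* ≅ trivial group (order 1); (Z/1669Z)^* ≅ Z/1668Z. Hence Gal(Q(zeta_3338)/Q) ≅ Z/1668Z.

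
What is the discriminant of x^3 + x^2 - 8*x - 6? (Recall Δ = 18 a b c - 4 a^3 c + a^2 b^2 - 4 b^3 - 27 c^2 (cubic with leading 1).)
Δ = 2028

For x^3 + a x^2 + b x + c the discriminant is Δ = 18 a b c - 4 a^3 c + a^2 b^2 - 4 b^3 - 27 c^2.
Plug a = 1, b = -8, c = -6:
  18*(1)*(-8)*(-6) - 4*(1)^3*(-6) + (1)^2*(-8)^2 - 4*(-8)^3 - 27*(-6)^2
  = 864 + (24) + 64 + (2048) + (-972)
  = 2028.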